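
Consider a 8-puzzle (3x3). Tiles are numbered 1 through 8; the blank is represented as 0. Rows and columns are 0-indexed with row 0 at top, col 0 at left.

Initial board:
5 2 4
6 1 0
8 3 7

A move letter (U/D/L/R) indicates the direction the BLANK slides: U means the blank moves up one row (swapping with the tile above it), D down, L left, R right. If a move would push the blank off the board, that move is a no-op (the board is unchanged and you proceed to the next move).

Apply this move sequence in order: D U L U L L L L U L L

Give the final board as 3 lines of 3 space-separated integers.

After move 1 (D):
5 2 4
6 1 7
8 3 0

After move 2 (U):
5 2 4
6 1 0
8 3 7

After move 3 (L):
5 2 4
6 0 1
8 3 7

After move 4 (U):
5 0 4
6 2 1
8 3 7

After move 5 (L):
0 5 4
6 2 1
8 3 7

After move 6 (L):
0 5 4
6 2 1
8 3 7

After move 7 (L):
0 5 4
6 2 1
8 3 7

After move 8 (L):
0 5 4
6 2 1
8 3 7

After move 9 (U):
0 5 4
6 2 1
8 3 7

After move 10 (L):
0 5 4
6 2 1
8 3 7

After move 11 (L):
0 5 4
6 2 1
8 3 7

Answer: 0 5 4
6 2 1
8 3 7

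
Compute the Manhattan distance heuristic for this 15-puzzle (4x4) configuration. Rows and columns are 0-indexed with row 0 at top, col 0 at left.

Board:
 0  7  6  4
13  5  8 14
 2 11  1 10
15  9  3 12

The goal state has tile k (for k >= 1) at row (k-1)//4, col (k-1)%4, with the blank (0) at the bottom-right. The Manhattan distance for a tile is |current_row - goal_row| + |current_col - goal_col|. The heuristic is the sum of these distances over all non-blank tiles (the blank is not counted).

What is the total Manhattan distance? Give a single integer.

Answer: 30

Derivation:
Tile 7: (0,1)->(1,2) = 2
Tile 6: (0,2)->(1,1) = 2
Tile 4: (0,3)->(0,3) = 0
Tile 13: (1,0)->(3,0) = 2
Tile 5: (1,1)->(1,0) = 1
Tile 8: (1,2)->(1,3) = 1
Tile 14: (1,3)->(3,1) = 4
Tile 2: (2,0)->(0,1) = 3
Tile 11: (2,1)->(2,2) = 1
Tile 1: (2,2)->(0,0) = 4
Tile 10: (2,3)->(2,1) = 2
Tile 15: (3,0)->(3,2) = 2
Tile 9: (3,1)->(2,0) = 2
Tile 3: (3,2)->(0,2) = 3
Tile 12: (3,3)->(2,3) = 1
Sum: 2 + 2 + 0 + 2 + 1 + 1 + 4 + 3 + 1 + 4 + 2 + 2 + 2 + 3 + 1 = 30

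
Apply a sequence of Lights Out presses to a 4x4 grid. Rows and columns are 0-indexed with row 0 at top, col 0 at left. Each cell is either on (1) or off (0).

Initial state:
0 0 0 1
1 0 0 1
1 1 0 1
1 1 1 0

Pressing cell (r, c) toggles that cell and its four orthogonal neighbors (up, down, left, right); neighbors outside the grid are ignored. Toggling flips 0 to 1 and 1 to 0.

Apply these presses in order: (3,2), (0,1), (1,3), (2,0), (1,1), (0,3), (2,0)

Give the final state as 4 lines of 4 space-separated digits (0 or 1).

After press 1 at (3,2):
0 0 0 1
1 0 0 1
1 1 1 1
1 0 0 1

After press 2 at (0,1):
1 1 1 1
1 1 0 1
1 1 1 1
1 0 0 1

After press 3 at (1,3):
1 1 1 0
1 1 1 0
1 1 1 0
1 0 0 1

After press 4 at (2,0):
1 1 1 0
0 1 1 0
0 0 1 0
0 0 0 1

After press 5 at (1,1):
1 0 1 0
1 0 0 0
0 1 1 0
0 0 0 1

After press 6 at (0,3):
1 0 0 1
1 0 0 1
0 1 1 0
0 0 0 1

After press 7 at (2,0):
1 0 0 1
0 0 0 1
1 0 1 0
1 0 0 1

Answer: 1 0 0 1
0 0 0 1
1 0 1 0
1 0 0 1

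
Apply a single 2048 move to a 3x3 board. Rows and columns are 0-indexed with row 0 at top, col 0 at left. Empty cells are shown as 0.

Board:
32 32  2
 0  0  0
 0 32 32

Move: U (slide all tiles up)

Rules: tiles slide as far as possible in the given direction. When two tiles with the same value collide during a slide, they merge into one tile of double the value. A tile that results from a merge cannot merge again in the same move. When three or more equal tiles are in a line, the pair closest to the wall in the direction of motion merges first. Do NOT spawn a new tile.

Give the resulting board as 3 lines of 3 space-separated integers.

Slide up:
col 0: [32, 0, 0] -> [32, 0, 0]
col 1: [32, 0, 32] -> [64, 0, 0]
col 2: [2, 0, 32] -> [2, 32, 0]

Answer: 32 64  2
 0  0 32
 0  0  0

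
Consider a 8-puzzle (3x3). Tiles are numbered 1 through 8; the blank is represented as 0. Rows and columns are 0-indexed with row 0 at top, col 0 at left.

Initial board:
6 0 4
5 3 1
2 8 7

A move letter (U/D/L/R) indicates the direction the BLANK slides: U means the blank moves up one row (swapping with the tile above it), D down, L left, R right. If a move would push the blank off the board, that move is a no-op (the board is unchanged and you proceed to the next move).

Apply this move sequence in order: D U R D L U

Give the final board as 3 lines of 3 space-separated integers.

After move 1 (D):
6 3 4
5 0 1
2 8 7

After move 2 (U):
6 0 4
5 3 1
2 8 7

After move 3 (R):
6 4 0
5 3 1
2 8 7

After move 4 (D):
6 4 1
5 3 0
2 8 7

After move 5 (L):
6 4 1
5 0 3
2 8 7

After move 6 (U):
6 0 1
5 4 3
2 8 7

Answer: 6 0 1
5 4 3
2 8 7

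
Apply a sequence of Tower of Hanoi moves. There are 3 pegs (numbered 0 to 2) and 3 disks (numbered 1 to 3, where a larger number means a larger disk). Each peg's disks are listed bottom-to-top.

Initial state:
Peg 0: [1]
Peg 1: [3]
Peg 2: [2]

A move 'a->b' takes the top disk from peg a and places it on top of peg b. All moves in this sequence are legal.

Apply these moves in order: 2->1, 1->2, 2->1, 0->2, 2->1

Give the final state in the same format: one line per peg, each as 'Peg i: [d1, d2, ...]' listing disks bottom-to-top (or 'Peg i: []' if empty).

Answer: Peg 0: []
Peg 1: [3, 2, 1]
Peg 2: []

Derivation:
After move 1 (2->1):
Peg 0: [1]
Peg 1: [3, 2]
Peg 2: []

After move 2 (1->2):
Peg 0: [1]
Peg 1: [3]
Peg 2: [2]

After move 3 (2->1):
Peg 0: [1]
Peg 1: [3, 2]
Peg 2: []

After move 4 (0->2):
Peg 0: []
Peg 1: [3, 2]
Peg 2: [1]

After move 5 (2->1):
Peg 0: []
Peg 1: [3, 2, 1]
Peg 2: []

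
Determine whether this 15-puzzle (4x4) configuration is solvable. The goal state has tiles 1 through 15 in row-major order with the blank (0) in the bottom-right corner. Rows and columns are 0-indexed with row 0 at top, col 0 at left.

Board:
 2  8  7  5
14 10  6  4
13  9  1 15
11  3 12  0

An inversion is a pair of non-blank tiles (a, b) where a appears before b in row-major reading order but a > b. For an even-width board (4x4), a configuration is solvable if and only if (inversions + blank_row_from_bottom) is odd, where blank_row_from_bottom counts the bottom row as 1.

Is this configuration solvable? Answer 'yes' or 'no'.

Answer: no

Derivation:
Inversions: 45
Blank is in row 3 (0-indexed from top), which is row 1 counting from the bottom (bottom = 1).
45 + 1 = 46, which is even, so the puzzle is not solvable.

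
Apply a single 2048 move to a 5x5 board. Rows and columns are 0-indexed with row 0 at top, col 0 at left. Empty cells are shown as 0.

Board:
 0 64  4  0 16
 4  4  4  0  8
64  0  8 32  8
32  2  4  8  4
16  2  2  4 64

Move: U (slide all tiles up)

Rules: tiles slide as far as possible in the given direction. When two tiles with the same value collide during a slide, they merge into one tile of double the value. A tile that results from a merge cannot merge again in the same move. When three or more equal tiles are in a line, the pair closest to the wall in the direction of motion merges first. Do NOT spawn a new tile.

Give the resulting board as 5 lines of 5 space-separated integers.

Answer:  4 64  8 32 16
64  4  8  8 16
32  4  4  4  4
16  0  2  0 64
 0  0  0  0  0

Derivation:
Slide up:
col 0: [0, 4, 64, 32, 16] -> [4, 64, 32, 16, 0]
col 1: [64, 4, 0, 2, 2] -> [64, 4, 4, 0, 0]
col 2: [4, 4, 8, 4, 2] -> [8, 8, 4, 2, 0]
col 3: [0, 0, 32, 8, 4] -> [32, 8, 4, 0, 0]
col 4: [16, 8, 8, 4, 64] -> [16, 16, 4, 64, 0]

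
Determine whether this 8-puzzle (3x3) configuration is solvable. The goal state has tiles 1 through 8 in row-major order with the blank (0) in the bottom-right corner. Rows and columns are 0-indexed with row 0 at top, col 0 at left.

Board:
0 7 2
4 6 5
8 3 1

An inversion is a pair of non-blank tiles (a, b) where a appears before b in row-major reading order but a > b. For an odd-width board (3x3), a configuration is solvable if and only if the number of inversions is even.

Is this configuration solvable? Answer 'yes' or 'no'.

Inversions (pairs i<j in row-major order where tile[i] > tile[j] > 0): 17
17 is odd, so the puzzle is not solvable.

Answer: no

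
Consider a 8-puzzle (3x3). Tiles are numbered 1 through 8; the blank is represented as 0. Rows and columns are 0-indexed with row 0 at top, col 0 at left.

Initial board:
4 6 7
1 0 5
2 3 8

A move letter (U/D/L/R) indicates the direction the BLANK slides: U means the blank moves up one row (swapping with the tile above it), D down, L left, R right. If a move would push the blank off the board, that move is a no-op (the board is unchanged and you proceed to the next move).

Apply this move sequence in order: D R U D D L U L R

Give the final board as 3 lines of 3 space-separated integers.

Answer: 4 6 7
1 0 5
2 3 8

Derivation:
After move 1 (D):
4 6 7
1 3 5
2 0 8

After move 2 (R):
4 6 7
1 3 5
2 8 0

After move 3 (U):
4 6 7
1 3 0
2 8 5

After move 4 (D):
4 6 7
1 3 5
2 8 0

After move 5 (D):
4 6 7
1 3 5
2 8 0

After move 6 (L):
4 6 7
1 3 5
2 0 8

After move 7 (U):
4 6 7
1 0 5
2 3 8

After move 8 (L):
4 6 7
0 1 5
2 3 8

After move 9 (R):
4 6 7
1 0 5
2 3 8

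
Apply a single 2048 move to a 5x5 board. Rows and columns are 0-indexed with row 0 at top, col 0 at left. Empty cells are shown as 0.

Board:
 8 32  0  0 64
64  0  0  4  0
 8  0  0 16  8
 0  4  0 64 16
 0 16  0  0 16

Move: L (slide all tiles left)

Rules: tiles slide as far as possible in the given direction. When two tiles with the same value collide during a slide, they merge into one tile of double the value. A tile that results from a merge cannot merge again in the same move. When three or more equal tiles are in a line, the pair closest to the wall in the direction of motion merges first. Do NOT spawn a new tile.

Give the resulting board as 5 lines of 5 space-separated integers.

Answer:  8 32 64  0  0
64  4  0  0  0
 8 16  8  0  0
 4 64 16  0  0
32  0  0  0  0

Derivation:
Slide left:
row 0: [8, 32, 0, 0, 64] -> [8, 32, 64, 0, 0]
row 1: [64, 0, 0, 4, 0] -> [64, 4, 0, 0, 0]
row 2: [8, 0, 0, 16, 8] -> [8, 16, 8, 0, 0]
row 3: [0, 4, 0, 64, 16] -> [4, 64, 16, 0, 0]
row 4: [0, 16, 0, 0, 16] -> [32, 0, 0, 0, 0]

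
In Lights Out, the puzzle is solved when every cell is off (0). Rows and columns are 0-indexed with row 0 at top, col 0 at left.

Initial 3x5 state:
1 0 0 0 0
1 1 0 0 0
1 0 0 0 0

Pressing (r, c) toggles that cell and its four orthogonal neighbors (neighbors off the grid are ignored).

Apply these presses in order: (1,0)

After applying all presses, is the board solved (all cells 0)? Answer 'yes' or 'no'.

Answer: yes

Derivation:
After press 1 at (1,0):
0 0 0 0 0
0 0 0 0 0
0 0 0 0 0

Lights still on: 0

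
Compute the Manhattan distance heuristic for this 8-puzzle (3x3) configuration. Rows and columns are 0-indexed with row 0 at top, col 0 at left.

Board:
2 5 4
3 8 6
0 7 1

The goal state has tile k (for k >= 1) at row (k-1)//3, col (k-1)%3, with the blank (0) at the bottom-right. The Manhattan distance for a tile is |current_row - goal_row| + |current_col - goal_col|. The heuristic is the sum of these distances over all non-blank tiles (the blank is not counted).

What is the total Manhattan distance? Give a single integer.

Tile 2: (0,0)->(0,1) = 1
Tile 5: (0,1)->(1,1) = 1
Tile 4: (0,2)->(1,0) = 3
Tile 3: (1,0)->(0,2) = 3
Tile 8: (1,1)->(2,1) = 1
Tile 6: (1,2)->(1,2) = 0
Tile 7: (2,1)->(2,0) = 1
Tile 1: (2,2)->(0,0) = 4
Sum: 1 + 1 + 3 + 3 + 1 + 0 + 1 + 4 = 14

Answer: 14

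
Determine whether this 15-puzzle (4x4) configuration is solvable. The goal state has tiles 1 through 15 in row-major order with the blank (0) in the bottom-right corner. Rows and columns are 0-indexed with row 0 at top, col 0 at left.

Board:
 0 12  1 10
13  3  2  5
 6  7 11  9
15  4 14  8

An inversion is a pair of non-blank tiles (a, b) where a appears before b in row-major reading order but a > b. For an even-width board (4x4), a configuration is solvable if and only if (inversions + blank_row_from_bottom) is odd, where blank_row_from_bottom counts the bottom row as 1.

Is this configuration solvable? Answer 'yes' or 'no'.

Answer: yes

Derivation:
Inversions: 41
Blank is in row 0 (0-indexed from top), which is row 4 counting from the bottom (bottom = 1).
41 + 4 = 45, which is odd, so the puzzle is solvable.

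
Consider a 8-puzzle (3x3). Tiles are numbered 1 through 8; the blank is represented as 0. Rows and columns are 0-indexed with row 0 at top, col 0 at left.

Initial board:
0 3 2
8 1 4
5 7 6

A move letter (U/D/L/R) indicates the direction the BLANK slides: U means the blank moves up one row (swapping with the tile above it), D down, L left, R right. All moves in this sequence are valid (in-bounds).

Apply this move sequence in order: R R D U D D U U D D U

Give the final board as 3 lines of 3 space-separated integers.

Answer: 3 2 4
8 1 0
5 7 6

Derivation:
After move 1 (R):
3 0 2
8 1 4
5 7 6

After move 2 (R):
3 2 0
8 1 4
5 7 6

After move 3 (D):
3 2 4
8 1 0
5 7 6

After move 4 (U):
3 2 0
8 1 4
5 7 6

After move 5 (D):
3 2 4
8 1 0
5 7 6

After move 6 (D):
3 2 4
8 1 6
5 7 0

After move 7 (U):
3 2 4
8 1 0
5 7 6

After move 8 (U):
3 2 0
8 1 4
5 7 6

After move 9 (D):
3 2 4
8 1 0
5 7 6

After move 10 (D):
3 2 4
8 1 6
5 7 0

After move 11 (U):
3 2 4
8 1 0
5 7 6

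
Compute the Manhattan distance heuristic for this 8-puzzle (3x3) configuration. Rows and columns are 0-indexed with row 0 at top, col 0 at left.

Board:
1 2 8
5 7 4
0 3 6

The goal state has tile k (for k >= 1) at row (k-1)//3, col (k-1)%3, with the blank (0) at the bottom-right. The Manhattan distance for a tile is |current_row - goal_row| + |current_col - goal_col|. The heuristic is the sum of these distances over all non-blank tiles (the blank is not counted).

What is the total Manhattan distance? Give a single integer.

Answer: 12

Derivation:
Tile 1: at (0,0), goal (0,0), distance |0-0|+|0-0| = 0
Tile 2: at (0,1), goal (0,1), distance |0-0|+|1-1| = 0
Tile 8: at (0,2), goal (2,1), distance |0-2|+|2-1| = 3
Tile 5: at (1,0), goal (1,1), distance |1-1|+|0-1| = 1
Tile 7: at (1,1), goal (2,0), distance |1-2|+|1-0| = 2
Tile 4: at (1,2), goal (1,0), distance |1-1|+|2-0| = 2
Tile 3: at (2,1), goal (0,2), distance |2-0|+|1-2| = 3
Tile 6: at (2,2), goal (1,2), distance |2-1|+|2-2| = 1
Sum: 0 + 0 + 3 + 1 + 2 + 2 + 3 + 1 = 12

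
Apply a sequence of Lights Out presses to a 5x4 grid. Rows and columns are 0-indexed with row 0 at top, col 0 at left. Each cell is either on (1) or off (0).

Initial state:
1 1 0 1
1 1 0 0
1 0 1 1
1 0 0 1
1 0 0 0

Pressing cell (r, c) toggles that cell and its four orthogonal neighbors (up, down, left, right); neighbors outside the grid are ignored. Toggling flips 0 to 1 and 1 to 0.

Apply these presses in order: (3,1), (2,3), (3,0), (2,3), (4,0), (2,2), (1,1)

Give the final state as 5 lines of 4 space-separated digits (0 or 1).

Answer: 1 0 0 1
0 0 0 0
0 1 0 0
0 0 0 1
1 0 0 0

Derivation:
After press 1 at (3,1):
1 1 0 1
1 1 0 0
1 1 1 1
0 1 1 1
1 1 0 0

After press 2 at (2,3):
1 1 0 1
1 1 0 1
1 1 0 0
0 1 1 0
1 1 0 0

After press 3 at (3,0):
1 1 0 1
1 1 0 1
0 1 0 0
1 0 1 0
0 1 0 0

After press 4 at (2,3):
1 1 0 1
1 1 0 0
0 1 1 1
1 0 1 1
0 1 0 0

After press 5 at (4,0):
1 1 0 1
1 1 0 0
0 1 1 1
0 0 1 1
1 0 0 0

After press 6 at (2,2):
1 1 0 1
1 1 1 0
0 0 0 0
0 0 0 1
1 0 0 0

After press 7 at (1,1):
1 0 0 1
0 0 0 0
0 1 0 0
0 0 0 1
1 0 0 0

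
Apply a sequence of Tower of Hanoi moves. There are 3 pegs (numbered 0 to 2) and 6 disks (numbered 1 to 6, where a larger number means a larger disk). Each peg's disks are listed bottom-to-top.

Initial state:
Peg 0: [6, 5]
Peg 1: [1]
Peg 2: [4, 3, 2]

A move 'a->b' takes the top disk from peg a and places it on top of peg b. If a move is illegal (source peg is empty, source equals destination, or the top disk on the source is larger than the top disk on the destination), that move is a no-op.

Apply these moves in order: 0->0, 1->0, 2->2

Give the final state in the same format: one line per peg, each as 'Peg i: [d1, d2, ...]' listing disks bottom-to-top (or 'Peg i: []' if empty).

Answer: Peg 0: [6, 5, 1]
Peg 1: []
Peg 2: [4, 3, 2]

Derivation:
After move 1 (0->0):
Peg 0: [6, 5]
Peg 1: [1]
Peg 2: [4, 3, 2]

After move 2 (1->0):
Peg 0: [6, 5, 1]
Peg 1: []
Peg 2: [4, 3, 2]

After move 3 (2->2):
Peg 0: [6, 5, 1]
Peg 1: []
Peg 2: [4, 3, 2]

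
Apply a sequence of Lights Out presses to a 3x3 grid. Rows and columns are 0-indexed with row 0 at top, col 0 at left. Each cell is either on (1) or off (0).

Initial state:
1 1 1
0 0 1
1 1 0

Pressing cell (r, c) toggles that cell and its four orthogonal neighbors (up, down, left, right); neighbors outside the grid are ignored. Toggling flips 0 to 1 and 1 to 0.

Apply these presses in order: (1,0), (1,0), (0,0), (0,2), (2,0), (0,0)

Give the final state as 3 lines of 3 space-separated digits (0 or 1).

Answer: 1 0 0
1 0 0
0 0 0

Derivation:
After press 1 at (1,0):
0 1 1
1 1 1
0 1 0

After press 2 at (1,0):
1 1 1
0 0 1
1 1 0

After press 3 at (0,0):
0 0 1
1 0 1
1 1 0

After press 4 at (0,2):
0 1 0
1 0 0
1 1 0

After press 5 at (2,0):
0 1 0
0 0 0
0 0 0

After press 6 at (0,0):
1 0 0
1 0 0
0 0 0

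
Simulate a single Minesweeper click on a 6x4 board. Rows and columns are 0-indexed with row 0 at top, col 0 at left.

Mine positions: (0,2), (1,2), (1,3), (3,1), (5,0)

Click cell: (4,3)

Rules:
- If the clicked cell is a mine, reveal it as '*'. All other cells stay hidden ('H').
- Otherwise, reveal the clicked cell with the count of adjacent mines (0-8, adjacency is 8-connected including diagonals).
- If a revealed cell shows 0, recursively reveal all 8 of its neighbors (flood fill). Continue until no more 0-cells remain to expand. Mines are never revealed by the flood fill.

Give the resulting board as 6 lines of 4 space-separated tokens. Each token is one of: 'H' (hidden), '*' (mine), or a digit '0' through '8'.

H H H H
H H H H
H H 3 2
H H 1 0
H 2 1 0
H 1 0 0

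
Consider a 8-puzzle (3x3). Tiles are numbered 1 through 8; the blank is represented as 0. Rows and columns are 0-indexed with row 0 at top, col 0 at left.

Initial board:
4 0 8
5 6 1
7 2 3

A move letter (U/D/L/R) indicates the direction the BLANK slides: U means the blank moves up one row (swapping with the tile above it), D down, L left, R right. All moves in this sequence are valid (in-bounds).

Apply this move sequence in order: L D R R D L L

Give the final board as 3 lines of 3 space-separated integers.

Answer: 5 4 8
6 1 3
0 7 2

Derivation:
After move 1 (L):
0 4 8
5 6 1
7 2 3

After move 2 (D):
5 4 8
0 6 1
7 2 3

After move 3 (R):
5 4 8
6 0 1
7 2 3

After move 4 (R):
5 4 8
6 1 0
7 2 3

After move 5 (D):
5 4 8
6 1 3
7 2 0

After move 6 (L):
5 4 8
6 1 3
7 0 2

After move 7 (L):
5 4 8
6 1 3
0 7 2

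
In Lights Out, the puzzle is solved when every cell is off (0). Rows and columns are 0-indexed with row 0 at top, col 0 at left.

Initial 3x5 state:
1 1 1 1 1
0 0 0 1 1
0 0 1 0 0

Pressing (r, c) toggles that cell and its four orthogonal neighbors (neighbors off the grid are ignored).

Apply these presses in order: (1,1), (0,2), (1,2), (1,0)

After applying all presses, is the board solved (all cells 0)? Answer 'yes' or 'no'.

Answer: no

Derivation:
After press 1 at (1,1):
1 0 1 1 1
1 1 1 1 1
0 1 1 0 0

After press 2 at (0,2):
1 1 0 0 1
1 1 0 1 1
0 1 1 0 0

After press 3 at (1,2):
1 1 1 0 1
1 0 1 0 1
0 1 0 0 0

After press 4 at (1,0):
0 1 1 0 1
0 1 1 0 1
1 1 0 0 0

Lights still on: 8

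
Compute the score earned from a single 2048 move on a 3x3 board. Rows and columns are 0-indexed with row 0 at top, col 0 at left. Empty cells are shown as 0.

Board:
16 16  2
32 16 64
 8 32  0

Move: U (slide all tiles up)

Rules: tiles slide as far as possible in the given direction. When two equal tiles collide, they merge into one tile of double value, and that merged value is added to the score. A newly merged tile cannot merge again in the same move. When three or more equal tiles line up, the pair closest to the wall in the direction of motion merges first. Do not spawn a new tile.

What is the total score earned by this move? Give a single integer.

Slide up:
col 0: [16, 32, 8] -> [16, 32, 8]  score +0 (running 0)
col 1: [16, 16, 32] -> [32, 32, 0]  score +32 (running 32)
col 2: [2, 64, 0] -> [2, 64, 0]  score +0 (running 32)
Board after move:
16 32  2
32 32 64
 8  0  0

Answer: 32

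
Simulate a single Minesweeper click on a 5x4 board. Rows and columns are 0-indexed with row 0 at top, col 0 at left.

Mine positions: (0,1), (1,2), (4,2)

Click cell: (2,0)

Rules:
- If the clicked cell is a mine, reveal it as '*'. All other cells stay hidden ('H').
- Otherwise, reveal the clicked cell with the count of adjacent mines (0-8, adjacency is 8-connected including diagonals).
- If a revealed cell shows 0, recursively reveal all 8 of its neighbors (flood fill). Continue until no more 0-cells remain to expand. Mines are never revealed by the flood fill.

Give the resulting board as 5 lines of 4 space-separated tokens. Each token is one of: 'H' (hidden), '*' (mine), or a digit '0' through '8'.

H H H H
1 2 H H
0 1 H H
0 1 H H
0 1 H H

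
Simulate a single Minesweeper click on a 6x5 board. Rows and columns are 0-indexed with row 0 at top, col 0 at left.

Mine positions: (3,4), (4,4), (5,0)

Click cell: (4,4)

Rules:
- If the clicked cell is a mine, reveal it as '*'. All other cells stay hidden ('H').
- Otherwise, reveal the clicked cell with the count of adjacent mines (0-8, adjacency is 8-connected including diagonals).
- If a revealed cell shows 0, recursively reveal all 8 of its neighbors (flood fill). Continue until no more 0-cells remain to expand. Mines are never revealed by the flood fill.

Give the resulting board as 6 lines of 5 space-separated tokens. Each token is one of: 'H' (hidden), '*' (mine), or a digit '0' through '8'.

H H H H H
H H H H H
H H H H H
H H H H H
H H H H *
H H H H H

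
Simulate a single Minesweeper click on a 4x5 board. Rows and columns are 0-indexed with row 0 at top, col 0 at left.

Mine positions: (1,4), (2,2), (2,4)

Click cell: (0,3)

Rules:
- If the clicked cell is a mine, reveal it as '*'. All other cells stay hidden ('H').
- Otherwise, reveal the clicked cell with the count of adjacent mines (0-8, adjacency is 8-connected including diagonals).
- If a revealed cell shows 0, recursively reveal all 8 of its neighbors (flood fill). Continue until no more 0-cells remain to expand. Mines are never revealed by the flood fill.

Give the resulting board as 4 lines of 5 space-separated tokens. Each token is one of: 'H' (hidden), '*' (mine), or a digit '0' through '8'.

H H H 1 H
H H H H H
H H H H H
H H H H H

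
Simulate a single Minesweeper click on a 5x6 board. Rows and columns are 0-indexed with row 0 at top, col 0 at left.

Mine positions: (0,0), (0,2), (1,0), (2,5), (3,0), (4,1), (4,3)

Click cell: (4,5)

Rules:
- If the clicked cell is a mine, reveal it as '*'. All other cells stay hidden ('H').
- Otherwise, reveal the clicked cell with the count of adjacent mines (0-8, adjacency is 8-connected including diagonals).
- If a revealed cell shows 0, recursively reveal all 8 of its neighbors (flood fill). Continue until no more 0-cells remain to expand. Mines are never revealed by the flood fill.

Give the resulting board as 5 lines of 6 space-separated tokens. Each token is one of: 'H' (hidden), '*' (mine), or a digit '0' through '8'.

H H H H H H
H H H H H H
H H H H H H
H H H H 2 1
H H H H 1 0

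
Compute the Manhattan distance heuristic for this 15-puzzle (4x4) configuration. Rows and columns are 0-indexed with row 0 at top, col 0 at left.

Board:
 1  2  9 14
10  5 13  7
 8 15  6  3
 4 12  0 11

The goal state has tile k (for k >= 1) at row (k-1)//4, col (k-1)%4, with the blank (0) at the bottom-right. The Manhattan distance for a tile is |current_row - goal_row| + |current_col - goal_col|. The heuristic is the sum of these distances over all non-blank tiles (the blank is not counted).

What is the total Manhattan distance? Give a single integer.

Tile 1: (0,0)->(0,0) = 0
Tile 2: (0,1)->(0,1) = 0
Tile 9: (0,2)->(2,0) = 4
Tile 14: (0,3)->(3,1) = 5
Tile 10: (1,0)->(2,1) = 2
Tile 5: (1,1)->(1,0) = 1
Tile 13: (1,2)->(3,0) = 4
Tile 7: (1,3)->(1,2) = 1
Tile 8: (2,0)->(1,3) = 4
Tile 15: (2,1)->(3,2) = 2
Tile 6: (2,2)->(1,1) = 2
Tile 3: (2,3)->(0,2) = 3
Tile 4: (3,0)->(0,3) = 6
Tile 12: (3,1)->(2,3) = 3
Tile 11: (3,3)->(2,2) = 2
Sum: 0 + 0 + 4 + 5 + 2 + 1 + 4 + 1 + 4 + 2 + 2 + 3 + 6 + 3 + 2 = 39

Answer: 39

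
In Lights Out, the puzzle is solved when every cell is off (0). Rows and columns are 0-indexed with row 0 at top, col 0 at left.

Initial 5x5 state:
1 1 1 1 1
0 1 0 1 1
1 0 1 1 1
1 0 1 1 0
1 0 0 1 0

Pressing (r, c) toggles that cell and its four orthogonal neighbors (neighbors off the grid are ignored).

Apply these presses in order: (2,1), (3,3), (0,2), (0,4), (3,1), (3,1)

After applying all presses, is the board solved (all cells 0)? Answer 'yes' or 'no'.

After press 1 at (2,1):
1 1 1 1 1
0 0 0 1 1
0 1 0 1 1
1 1 1 1 0
1 0 0 1 0

After press 2 at (3,3):
1 1 1 1 1
0 0 0 1 1
0 1 0 0 1
1 1 0 0 1
1 0 0 0 0

After press 3 at (0,2):
1 0 0 0 1
0 0 1 1 1
0 1 0 0 1
1 1 0 0 1
1 0 0 0 0

After press 4 at (0,4):
1 0 0 1 0
0 0 1 1 0
0 1 0 0 1
1 1 0 0 1
1 0 0 0 0

After press 5 at (3,1):
1 0 0 1 0
0 0 1 1 0
0 0 0 0 1
0 0 1 0 1
1 1 0 0 0

After press 6 at (3,1):
1 0 0 1 0
0 0 1 1 0
0 1 0 0 1
1 1 0 0 1
1 0 0 0 0

Lights still on: 10

Answer: no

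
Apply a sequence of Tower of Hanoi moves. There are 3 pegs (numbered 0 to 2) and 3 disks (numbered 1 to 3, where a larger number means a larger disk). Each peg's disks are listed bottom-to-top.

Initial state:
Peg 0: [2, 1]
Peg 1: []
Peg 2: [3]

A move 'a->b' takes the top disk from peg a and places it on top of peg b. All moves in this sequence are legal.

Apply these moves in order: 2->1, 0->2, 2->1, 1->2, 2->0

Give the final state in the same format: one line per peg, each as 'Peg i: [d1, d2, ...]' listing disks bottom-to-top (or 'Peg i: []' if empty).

After move 1 (2->1):
Peg 0: [2, 1]
Peg 1: [3]
Peg 2: []

After move 2 (0->2):
Peg 0: [2]
Peg 1: [3]
Peg 2: [1]

After move 3 (2->1):
Peg 0: [2]
Peg 1: [3, 1]
Peg 2: []

After move 4 (1->2):
Peg 0: [2]
Peg 1: [3]
Peg 2: [1]

After move 5 (2->0):
Peg 0: [2, 1]
Peg 1: [3]
Peg 2: []

Answer: Peg 0: [2, 1]
Peg 1: [3]
Peg 2: []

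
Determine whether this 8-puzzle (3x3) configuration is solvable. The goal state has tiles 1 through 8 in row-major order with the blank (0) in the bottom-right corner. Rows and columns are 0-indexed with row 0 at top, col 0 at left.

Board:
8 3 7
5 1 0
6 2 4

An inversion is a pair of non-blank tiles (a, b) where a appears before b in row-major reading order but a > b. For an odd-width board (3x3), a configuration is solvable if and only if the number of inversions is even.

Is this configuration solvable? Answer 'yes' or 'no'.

Answer: no

Derivation:
Inversions (pairs i<j in row-major order where tile[i] > tile[j] > 0): 19
19 is odd, so the puzzle is not solvable.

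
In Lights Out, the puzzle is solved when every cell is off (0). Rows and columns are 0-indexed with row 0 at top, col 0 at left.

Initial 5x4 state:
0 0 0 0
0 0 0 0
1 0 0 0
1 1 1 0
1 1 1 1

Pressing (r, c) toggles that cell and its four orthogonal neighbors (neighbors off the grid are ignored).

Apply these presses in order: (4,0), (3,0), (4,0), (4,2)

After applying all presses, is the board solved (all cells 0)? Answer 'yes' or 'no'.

Answer: yes

Derivation:
After press 1 at (4,0):
0 0 0 0
0 0 0 0
1 0 0 0
0 1 1 0
0 0 1 1

After press 2 at (3,0):
0 0 0 0
0 0 0 0
0 0 0 0
1 0 1 0
1 0 1 1

After press 3 at (4,0):
0 0 0 0
0 0 0 0
0 0 0 0
0 0 1 0
0 1 1 1

After press 4 at (4,2):
0 0 0 0
0 0 0 0
0 0 0 0
0 0 0 0
0 0 0 0

Lights still on: 0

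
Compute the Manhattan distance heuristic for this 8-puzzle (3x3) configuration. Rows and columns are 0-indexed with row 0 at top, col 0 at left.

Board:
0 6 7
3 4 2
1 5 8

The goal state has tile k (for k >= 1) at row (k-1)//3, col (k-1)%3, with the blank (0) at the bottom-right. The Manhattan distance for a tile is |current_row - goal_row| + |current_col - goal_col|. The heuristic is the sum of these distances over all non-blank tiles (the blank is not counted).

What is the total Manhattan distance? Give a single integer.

Answer: 16

Derivation:
Tile 6: at (0,1), goal (1,2), distance |0-1|+|1-2| = 2
Tile 7: at (0,2), goal (2,0), distance |0-2|+|2-0| = 4
Tile 3: at (1,0), goal (0,2), distance |1-0|+|0-2| = 3
Tile 4: at (1,1), goal (1,0), distance |1-1|+|1-0| = 1
Tile 2: at (1,2), goal (0,1), distance |1-0|+|2-1| = 2
Tile 1: at (2,0), goal (0,0), distance |2-0|+|0-0| = 2
Tile 5: at (2,1), goal (1,1), distance |2-1|+|1-1| = 1
Tile 8: at (2,2), goal (2,1), distance |2-2|+|2-1| = 1
Sum: 2 + 4 + 3 + 1 + 2 + 2 + 1 + 1 = 16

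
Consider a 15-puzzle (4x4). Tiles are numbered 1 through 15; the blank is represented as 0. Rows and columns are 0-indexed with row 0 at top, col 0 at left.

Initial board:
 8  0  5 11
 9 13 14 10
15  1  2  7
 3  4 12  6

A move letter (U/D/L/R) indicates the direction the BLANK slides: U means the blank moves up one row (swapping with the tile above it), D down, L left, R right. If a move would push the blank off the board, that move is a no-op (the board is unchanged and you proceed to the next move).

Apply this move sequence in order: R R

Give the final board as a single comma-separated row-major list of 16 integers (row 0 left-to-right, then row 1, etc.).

Answer: 8, 5, 11, 0, 9, 13, 14, 10, 15, 1, 2, 7, 3, 4, 12, 6

Derivation:
After move 1 (R):
 8  5  0 11
 9 13 14 10
15  1  2  7
 3  4 12  6

After move 2 (R):
 8  5 11  0
 9 13 14 10
15  1  2  7
 3  4 12  6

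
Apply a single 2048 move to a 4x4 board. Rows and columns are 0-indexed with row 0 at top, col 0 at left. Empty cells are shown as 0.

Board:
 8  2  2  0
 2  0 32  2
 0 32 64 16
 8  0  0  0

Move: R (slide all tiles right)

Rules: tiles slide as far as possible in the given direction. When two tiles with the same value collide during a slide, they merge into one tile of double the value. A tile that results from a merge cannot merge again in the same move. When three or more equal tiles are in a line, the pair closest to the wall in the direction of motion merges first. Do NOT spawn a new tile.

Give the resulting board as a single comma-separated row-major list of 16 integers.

Slide right:
row 0: [8, 2, 2, 0] -> [0, 0, 8, 4]
row 1: [2, 0, 32, 2] -> [0, 2, 32, 2]
row 2: [0, 32, 64, 16] -> [0, 32, 64, 16]
row 3: [8, 0, 0, 0] -> [0, 0, 0, 8]

Answer: 0, 0, 8, 4, 0, 2, 32, 2, 0, 32, 64, 16, 0, 0, 0, 8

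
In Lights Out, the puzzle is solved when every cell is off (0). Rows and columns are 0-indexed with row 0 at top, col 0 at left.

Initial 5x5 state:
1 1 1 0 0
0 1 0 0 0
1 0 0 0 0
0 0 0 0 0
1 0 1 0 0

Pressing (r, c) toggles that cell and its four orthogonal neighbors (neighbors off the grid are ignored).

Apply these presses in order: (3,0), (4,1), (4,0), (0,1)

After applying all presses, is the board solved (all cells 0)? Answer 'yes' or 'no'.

Answer: yes

Derivation:
After press 1 at (3,0):
1 1 1 0 0
0 1 0 0 0
0 0 0 0 0
1 1 0 0 0
0 0 1 0 0

After press 2 at (4,1):
1 1 1 0 0
0 1 0 0 0
0 0 0 0 0
1 0 0 0 0
1 1 0 0 0

After press 3 at (4,0):
1 1 1 0 0
0 1 0 0 0
0 0 0 0 0
0 0 0 0 0
0 0 0 0 0

After press 4 at (0,1):
0 0 0 0 0
0 0 0 0 0
0 0 0 0 0
0 0 0 0 0
0 0 0 0 0

Lights still on: 0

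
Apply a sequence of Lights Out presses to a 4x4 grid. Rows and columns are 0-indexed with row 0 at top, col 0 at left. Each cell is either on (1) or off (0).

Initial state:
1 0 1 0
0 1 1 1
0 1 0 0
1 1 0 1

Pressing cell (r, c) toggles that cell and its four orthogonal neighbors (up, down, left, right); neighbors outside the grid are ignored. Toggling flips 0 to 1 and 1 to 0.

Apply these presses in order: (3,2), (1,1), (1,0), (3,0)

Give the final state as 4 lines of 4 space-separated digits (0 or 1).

Answer: 0 1 1 0
0 1 0 1
0 0 1 0
0 1 1 0

Derivation:
After press 1 at (3,2):
1 0 1 0
0 1 1 1
0 1 1 0
1 0 1 0

After press 2 at (1,1):
1 1 1 0
1 0 0 1
0 0 1 0
1 0 1 0

After press 3 at (1,0):
0 1 1 0
0 1 0 1
1 0 1 0
1 0 1 0

After press 4 at (3,0):
0 1 1 0
0 1 0 1
0 0 1 0
0 1 1 0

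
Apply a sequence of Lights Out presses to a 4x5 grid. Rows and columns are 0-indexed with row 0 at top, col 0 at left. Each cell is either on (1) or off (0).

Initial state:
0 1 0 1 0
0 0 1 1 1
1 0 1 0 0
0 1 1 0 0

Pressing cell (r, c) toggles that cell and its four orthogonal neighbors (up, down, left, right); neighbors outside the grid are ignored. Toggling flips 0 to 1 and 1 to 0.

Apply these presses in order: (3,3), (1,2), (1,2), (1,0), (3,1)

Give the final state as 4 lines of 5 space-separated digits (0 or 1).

Answer: 1 1 0 1 0
1 1 1 1 1
0 1 1 1 0
1 0 1 1 1

Derivation:
After press 1 at (3,3):
0 1 0 1 0
0 0 1 1 1
1 0 1 1 0
0 1 0 1 1

After press 2 at (1,2):
0 1 1 1 0
0 1 0 0 1
1 0 0 1 0
0 1 0 1 1

After press 3 at (1,2):
0 1 0 1 0
0 0 1 1 1
1 0 1 1 0
0 1 0 1 1

After press 4 at (1,0):
1 1 0 1 0
1 1 1 1 1
0 0 1 1 0
0 1 0 1 1

After press 5 at (3,1):
1 1 0 1 0
1 1 1 1 1
0 1 1 1 0
1 0 1 1 1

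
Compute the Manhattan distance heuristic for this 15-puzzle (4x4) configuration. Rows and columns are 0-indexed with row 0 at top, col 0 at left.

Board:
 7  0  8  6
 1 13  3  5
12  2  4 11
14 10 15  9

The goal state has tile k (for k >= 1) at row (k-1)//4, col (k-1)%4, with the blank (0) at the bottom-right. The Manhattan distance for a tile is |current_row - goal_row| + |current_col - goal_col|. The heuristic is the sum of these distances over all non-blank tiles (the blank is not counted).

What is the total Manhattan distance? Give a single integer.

Tile 7: at (0,0), goal (1,2), distance |0-1|+|0-2| = 3
Tile 8: at (0,2), goal (1,3), distance |0-1|+|2-3| = 2
Tile 6: at (0,3), goal (1,1), distance |0-1|+|3-1| = 3
Tile 1: at (1,0), goal (0,0), distance |1-0|+|0-0| = 1
Tile 13: at (1,1), goal (3,0), distance |1-3|+|1-0| = 3
Tile 3: at (1,2), goal (0,2), distance |1-0|+|2-2| = 1
Tile 5: at (1,3), goal (1,0), distance |1-1|+|3-0| = 3
Tile 12: at (2,0), goal (2,3), distance |2-2|+|0-3| = 3
Tile 2: at (2,1), goal (0,1), distance |2-0|+|1-1| = 2
Tile 4: at (2,2), goal (0,3), distance |2-0|+|2-3| = 3
Tile 11: at (2,3), goal (2,2), distance |2-2|+|3-2| = 1
Tile 14: at (3,0), goal (3,1), distance |3-3|+|0-1| = 1
Tile 10: at (3,1), goal (2,1), distance |3-2|+|1-1| = 1
Tile 15: at (3,2), goal (3,2), distance |3-3|+|2-2| = 0
Tile 9: at (3,3), goal (2,0), distance |3-2|+|3-0| = 4
Sum: 3 + 2 + 3 + 1 + 3 + 1 + 3 + 3 + 2 + 3 + 1 + 1 + 1 + 0 + 4 = 31

Answer: 31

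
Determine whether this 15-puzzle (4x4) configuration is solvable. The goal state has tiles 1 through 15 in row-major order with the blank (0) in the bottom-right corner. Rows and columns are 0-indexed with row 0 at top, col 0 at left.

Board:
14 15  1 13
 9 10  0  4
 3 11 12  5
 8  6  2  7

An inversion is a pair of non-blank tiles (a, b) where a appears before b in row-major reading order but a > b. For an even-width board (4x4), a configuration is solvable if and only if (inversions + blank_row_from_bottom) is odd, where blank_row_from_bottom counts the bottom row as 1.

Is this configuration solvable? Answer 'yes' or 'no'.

Inversions: 69
Blank is in row 1 (0-indexed from top), which is row 3 counting from the bottom (bottom = 1).
69 + 3 = 72, which is even, so the puzzle is not solvable.

Answer: no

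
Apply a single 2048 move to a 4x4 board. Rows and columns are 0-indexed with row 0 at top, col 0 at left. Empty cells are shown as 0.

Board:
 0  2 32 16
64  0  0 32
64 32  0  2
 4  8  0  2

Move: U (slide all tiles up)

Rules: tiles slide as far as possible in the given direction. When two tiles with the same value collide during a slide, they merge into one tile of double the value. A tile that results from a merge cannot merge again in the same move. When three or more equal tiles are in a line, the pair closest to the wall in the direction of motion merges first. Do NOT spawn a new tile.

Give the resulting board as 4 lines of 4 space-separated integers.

Answer: 128   2  32  16
  4  32   0  32
  0   8   0   4
  0   0   0   0

Derivation:
Slide up:
col 0: [0, 64, 64, 4] -> [128, 4, 0, 0]
col 1: [2, 0, 32, 8] -> [2, 32, 8, 0]
col 2: [32, 0, 0, 0] -> [32, 0, 0, 0]
col 3: [16, 32, 2, 2] -> [16, 32, 4, 0]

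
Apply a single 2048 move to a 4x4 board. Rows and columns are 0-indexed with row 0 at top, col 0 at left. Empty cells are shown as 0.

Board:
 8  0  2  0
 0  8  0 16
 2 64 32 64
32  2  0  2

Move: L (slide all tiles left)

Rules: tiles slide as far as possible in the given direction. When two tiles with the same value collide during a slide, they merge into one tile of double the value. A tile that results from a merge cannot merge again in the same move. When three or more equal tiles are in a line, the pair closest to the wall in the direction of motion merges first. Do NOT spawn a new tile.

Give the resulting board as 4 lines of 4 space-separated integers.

Answer:  8  2  0  0
 8 16  0  0
 2 64 32 64
32  4  0  0

Derivation:
Slide left:
row 0: [8, 0, 2, 0] -> [8, 2, 0, 0]
row 1: [0, 8, 0, 16] -> [8, 16, 0, 0]
row 2: [2, 64, 32, 64] -> [2, 64, 32, 64]
row 3: [32, 2, 0, 2] -> [32, 4, 0, 0]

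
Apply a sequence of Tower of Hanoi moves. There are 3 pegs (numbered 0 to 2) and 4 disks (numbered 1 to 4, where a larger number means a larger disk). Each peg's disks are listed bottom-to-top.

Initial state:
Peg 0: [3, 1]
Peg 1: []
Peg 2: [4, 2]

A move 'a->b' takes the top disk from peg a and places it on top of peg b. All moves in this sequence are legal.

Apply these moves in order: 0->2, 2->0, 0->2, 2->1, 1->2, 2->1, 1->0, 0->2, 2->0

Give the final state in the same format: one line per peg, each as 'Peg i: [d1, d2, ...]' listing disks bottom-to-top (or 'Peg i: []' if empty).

After move 1 (0->2):
Peg 0: [3]
Peg 1: []
Peg 2: [4, 2, 1]

After move 2 (2->0):
Peg 0: [3, 1]
Peg 1: []
Peg 2: [4, 2]

After move 3 (0->2):
Peg 0: [3]
Peg 1: []
Peg 2: [4, 2, 1]

After move 4 (2->1):
Peg 0: [3]
Peg 1: [1]
Peg 2: [4, 2]

After move 5 (1->2):
Peg 0: [3]
Peg 1: []
Peg 2: [4, 2, 1]

After move 6 (2->1):
Peg 0: [3]
Peg 1: [1]
Peg 2: [4, 2]

After move 7 (1->0):
Peg 0: [3, 1]
Peg 1: []
Peg 2: [4, 2]

After move 8 (0->2):
Peg 0: [3]
Peg 1: []
Peg 2: [4, 2, 1]

After move 9 (2->0):
Peg 0: [3, 1]
Peg 1: []
Peg 2: [4, 2]

Answer: Peg 0: [3, 1]
Peg 1: []
Peg 2: [4, 2]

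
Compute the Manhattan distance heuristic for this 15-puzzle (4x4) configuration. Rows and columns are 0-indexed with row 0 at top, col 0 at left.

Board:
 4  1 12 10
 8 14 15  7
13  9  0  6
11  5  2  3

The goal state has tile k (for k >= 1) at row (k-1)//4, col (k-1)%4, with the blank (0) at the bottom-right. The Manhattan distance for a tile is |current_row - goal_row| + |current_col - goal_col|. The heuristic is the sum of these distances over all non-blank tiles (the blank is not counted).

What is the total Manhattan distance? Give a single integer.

Answer: 38

Derivation:
Tile 4: at (0,0), goal (0,3), distance |0-0|+|0-3| = 3
Tile 1: at (0,1), goal (0,0), distance |0-0|+|1-0| = 1
Tile 12: at (0,2), goal (2,3), distance |0-2|+|2-3| = 3
Tile 10: at (0,3), goal (2,1), distance |0-2|+|3-1| = 4
Tile 8: at (1,0), goal (1,3), distance |1-1|+|0-3| = 3
Tile 14: at (1,1), goal (3,1), distance |1-3|+|1-1| = 2
Tile 15: at (1,2), goal (3,2), distance |1-3|+|2-2| = 2
Tile 7: at (1,3), goal (1,2), distance |1-1|+|3-2| = 1
Tile 13: at (2,0), goal (3,0), distance |2-3|+|0-0| = 1
Tile 9: at (2,1), goal (2,0), distance |2-2|+|1-0| = 1
Tile 6: at (2,3), goal (1,1), distance |2-1|+|3-1| = 3
Tile 11: at (3,0), goal (2,2), distance |3-2|+|0-2| = 3
Tile 5: at (3,1), goal (1,0), distance |3-1|+|1-0| = 3
Tile 2: at (3,2), goal (0,1), distance |3-0|+|2-1| = 4
Tile 3: at (3,3), goal (0,2), distance |3-0|+|3-2| = 4
Sum: 3 + 1 + 3 + 4 + 3 + 2 + 2 + 1 + 1 + 1 + 3 + 3 + 3 + 4 + 4 = 38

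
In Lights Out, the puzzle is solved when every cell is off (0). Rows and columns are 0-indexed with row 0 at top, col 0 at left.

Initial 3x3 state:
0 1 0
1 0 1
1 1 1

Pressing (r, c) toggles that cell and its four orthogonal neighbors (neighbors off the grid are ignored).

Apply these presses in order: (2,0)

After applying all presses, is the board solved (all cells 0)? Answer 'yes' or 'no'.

After press 1 at (2,0):
0 1 0
0 0 1
0 0 1

Lights still on: 3

Answer: no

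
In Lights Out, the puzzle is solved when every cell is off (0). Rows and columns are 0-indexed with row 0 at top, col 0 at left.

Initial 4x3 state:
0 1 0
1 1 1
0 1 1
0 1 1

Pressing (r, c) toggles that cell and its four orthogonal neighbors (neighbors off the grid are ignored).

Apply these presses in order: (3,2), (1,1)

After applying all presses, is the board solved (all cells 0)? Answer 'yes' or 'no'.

Answer: yes

Derivation:
After press 1 at (3,2):
0 1 0
1 1 1
0 1 0
0 0 0

After press 2 at (1,1):
0 0 0
0 0 0
0 0 0
0 0 0

Lights still on: 0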